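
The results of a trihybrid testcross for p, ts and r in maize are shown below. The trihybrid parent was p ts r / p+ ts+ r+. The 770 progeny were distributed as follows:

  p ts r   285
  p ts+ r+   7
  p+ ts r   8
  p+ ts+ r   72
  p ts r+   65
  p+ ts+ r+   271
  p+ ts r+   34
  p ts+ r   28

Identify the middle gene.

The two rarest classes, p+ ts r and p ts+ r+, are the double crossovers. Comparing them with the parentals, only the p allele has switched, so p is the middle locus and the order is ts – p – r.

p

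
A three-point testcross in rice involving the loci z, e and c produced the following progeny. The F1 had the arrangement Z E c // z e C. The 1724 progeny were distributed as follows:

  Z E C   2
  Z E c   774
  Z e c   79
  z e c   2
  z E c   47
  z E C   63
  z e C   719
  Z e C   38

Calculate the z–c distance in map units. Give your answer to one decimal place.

The two rarest classes, Z E C and z e c, are the double crossovers. Comparing them with the parentals, only the c allele has switched, so c is the middle locus and the order is e – c – z.
Crossovers in the c–z interval produce the single-crossover classes z E c and Z e C (47 + 38 = 85) plus the double crossovers (4).
RF(c–z) = (85 + 4) / 1724 = 89/1724 = 0.0516 → 5.2 map units.

5.2 map units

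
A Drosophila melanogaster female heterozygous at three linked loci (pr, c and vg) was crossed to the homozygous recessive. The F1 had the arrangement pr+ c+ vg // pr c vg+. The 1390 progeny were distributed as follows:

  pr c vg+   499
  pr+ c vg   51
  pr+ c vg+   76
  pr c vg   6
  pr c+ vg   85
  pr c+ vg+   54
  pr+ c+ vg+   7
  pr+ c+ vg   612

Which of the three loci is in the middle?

The two rarest classes, pr+ c+ vg+ and pr c vg, are the double crossovers. Comparing them with the parentals, only the vg allele has switched, so vg is the middle locus and the order is pr – vg – c.

vg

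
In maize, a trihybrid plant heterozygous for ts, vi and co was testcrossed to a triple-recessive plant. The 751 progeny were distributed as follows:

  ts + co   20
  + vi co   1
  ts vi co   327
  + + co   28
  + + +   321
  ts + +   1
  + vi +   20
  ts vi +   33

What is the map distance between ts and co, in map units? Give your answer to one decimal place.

8.4 map units

The two most frequent reciprocal classes, ts vi co and + + +, are the parental types, so the F1 was ts vi co / + + +.
The two rarest classes, + vi co and ts + +, are the double crossovers. Comparing them with the parentals, only the ts allele has switched, so ts is the middle locus and the order is vi – ts – co.
Crossovers in the ts–co interval produce the single-crossover classes ts vi + and + + co (33 + 28 = 61) plus the double crossovers (2).
RF(ts–co) = (61 + 2) / 751 = 63/751 = 0.0839 → 8.4 map units.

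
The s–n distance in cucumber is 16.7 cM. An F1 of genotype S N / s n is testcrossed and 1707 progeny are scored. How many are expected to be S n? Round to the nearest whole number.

A map distance of 16.7 cM corresponds to a recombination frequency of 0.167.
The F1 is S N / s n, so S n is a recombinant gamete class with expected frequency r/2 = 0.167/2 = 0.0835.
Expected number = 0.0835 × 1707 = 142.53 ≈ 143.

143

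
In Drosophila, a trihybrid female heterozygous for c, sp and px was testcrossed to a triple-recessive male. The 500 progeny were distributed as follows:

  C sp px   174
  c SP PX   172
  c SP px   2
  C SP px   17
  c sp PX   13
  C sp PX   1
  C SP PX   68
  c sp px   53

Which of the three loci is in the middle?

px

The two most frequent reciprocal classes, C sp px and c SP PX, are the parental types, so the F1 was C sp px / c SP PX.
The two rarest classes, C sp PX and c SP px, are the double crossovers. Comparing them with the parentals, only the px allele has switched, so px is the middle locus and the order is sp – px – c.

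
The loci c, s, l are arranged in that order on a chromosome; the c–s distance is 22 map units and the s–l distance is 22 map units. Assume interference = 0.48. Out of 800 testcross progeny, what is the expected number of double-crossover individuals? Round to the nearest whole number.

20

Map distances give recombination frequencies of 0.220 and 0.220 for the two intervals.
With interference 0.48 (so coincidence = 0.52), expected double-crossover frequency = 0.220 × 0.220 × 0.52 = 0.02517.
Expected number = 0.02517 × 800 = 20.13 ≈ 20.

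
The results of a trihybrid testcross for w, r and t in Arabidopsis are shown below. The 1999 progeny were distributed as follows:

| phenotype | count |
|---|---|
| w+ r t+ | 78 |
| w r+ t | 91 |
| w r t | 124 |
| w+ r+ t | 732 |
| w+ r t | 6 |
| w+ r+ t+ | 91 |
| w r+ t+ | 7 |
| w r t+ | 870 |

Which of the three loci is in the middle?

The two most frequent reciprocal classes, w+ r+ t and w r t+, are the parental types, so the F1 was w+ r+ t / w r t+.
The two rarest classes, w+ r t and w r+ t+, are the double crossovers. Comparing them with the parentals, only the r allele has switched, so r is the middle locus and the order is t – r – w.

r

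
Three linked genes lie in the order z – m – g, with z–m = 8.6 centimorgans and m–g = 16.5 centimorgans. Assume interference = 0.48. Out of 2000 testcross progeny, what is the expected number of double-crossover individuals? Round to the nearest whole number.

15

Map distances give recombination frequencies of 0.086 and 0.165 for the two intervals.
With interference 0.48 (so coincidence = 0.52), expected double-crossover frequency = 0.086 × 0.165 × 0.52 = 0.00738.
Expected number = 0.00738 × 2000 = 14.76 ≈ 15.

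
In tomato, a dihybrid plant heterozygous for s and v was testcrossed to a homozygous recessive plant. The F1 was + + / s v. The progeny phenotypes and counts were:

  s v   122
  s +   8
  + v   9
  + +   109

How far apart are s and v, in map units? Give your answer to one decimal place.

6.9 map units

The recombinant classes are + v and s +: 9 + 8 = 17.
Recombination frequency = 17/248 = 0.0685 ≈ 6.9%, i.e. 6.9 map units.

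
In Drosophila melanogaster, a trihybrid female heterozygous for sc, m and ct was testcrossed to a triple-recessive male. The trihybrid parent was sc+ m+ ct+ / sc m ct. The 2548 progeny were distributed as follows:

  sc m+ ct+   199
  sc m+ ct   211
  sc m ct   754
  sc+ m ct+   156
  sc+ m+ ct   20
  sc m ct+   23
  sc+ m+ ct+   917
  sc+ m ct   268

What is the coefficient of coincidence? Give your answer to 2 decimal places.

0.52

The two rarest classes, sc+ m+ ct and sc m ct+, are the double crossovers. Comparing them with the parentals, only the ct allele has switched, so ct is the middle locus and the order is sc – ct – m.
sc–ct: (467 + 43)/2548 = 0.2002; ct–m: (367 + 43)/2548 = 0.1609.
Expected DCO frequency = 0.2002 × 0.1609 ≈ 0.03221; observed = 43/2548 ≈ 0.01688.
Coefficient of coincidence = 0.01688/0.03221 ≈ 0.52.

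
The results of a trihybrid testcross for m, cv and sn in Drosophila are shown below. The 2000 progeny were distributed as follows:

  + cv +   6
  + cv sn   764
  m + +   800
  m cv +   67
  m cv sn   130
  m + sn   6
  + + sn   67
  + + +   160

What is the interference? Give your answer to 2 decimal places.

0.46

The two most frequent reciprocal classes, m + + and + cv sn, are the parental types, so the F1 was m + + / + cv sn.
The two rarest classes, m + sn and + cv +, are the double crossovers. Comparing them with the parentals, only the sn allele has switched, so sn is the middle locus and the order is m – sn – cv.
m–sn: (290 + 12)/2000 = 0.1510; sn–cv: (134 + 12)/2000 = 0.0730.
Expected DCO frequency = 0.1510 × 0.0730 ≈ 0.01102; observed = 12/2000 ≈ 0.00600.
Coefficient of coincidence = 0.00600/0.01102 ≈ 0.54; interference = 1 − 0.54 = 0.46.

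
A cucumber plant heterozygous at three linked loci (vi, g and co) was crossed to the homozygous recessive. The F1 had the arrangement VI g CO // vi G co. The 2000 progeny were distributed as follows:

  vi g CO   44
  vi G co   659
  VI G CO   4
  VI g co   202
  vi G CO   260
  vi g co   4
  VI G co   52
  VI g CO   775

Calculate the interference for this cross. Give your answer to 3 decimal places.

0.673

The two rarest classes, VI G CO and vi g co, are the double crossovers. Comparing them with the parentals, only the g allele has switched, so g is the middle locus and the order is co – g – vi.
co–g: (462 + 8)/2000 = 0.2350; g–vi: (96 + 8)/2000 = 0.0520.
Expected DCO frequency = 0.2350 × 0.0520 ≈ 0.01222; observed = 8/2000 ≈ 0.00400.
Coefficient of coincidence = 0.00400/0.01222 ≈ 0.327; interference = 1 − 0.327 = 0.673.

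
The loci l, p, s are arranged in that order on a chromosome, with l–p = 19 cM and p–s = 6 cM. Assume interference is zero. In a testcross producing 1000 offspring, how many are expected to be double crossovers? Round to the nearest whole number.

Map distances give recombination frequencies of 0.190 and 0.060 for the two intervals.
With no interference, expected double-crossover frequency = 0.190 × 0.060 = 0.01140.
Expected number = 0.01140 × 1000 = 11.40 ≈ 11.

11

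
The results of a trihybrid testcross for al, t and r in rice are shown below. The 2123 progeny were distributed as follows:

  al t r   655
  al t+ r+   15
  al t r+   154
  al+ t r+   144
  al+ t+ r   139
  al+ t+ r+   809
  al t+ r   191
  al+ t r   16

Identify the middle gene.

The two most frequent reciprocal classes, al+ t+ r+ and al t r, are the parental types, so the F1 was al+ t+ r+ / al t r.
The two rarest classes, al t+ r+ and al+ t r, are the double crossovers. Comparing them with the parentals, only the al allele has switched, so al is the middle locus and the order is r – al – t.

al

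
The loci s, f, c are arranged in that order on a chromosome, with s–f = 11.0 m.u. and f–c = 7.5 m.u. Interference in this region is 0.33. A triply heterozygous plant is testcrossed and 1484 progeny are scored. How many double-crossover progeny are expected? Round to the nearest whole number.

Map distances give recombination frequencies of 0.110 and 0.075 for the two intervals.
With interference 0.33 (so coincidence = 0.67), expected double-crossover frequency = 0.110 × 0.075 × 0.67 = 0.00553.
Expected number = 0.00553 × 1484 = 8.20 ≈ 8.

8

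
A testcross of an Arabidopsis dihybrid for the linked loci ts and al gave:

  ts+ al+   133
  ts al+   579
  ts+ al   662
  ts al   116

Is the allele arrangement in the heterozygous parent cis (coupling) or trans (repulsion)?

trans

The two most frequent classes are ts+ al (662) and ts al+ (579); these are the parental (non-recombinant) types.
So the F1 carried ts+ al on one chromosome and ts al+ on the other — the recessive alleles are on opposite chromosomes (trans / repulsion).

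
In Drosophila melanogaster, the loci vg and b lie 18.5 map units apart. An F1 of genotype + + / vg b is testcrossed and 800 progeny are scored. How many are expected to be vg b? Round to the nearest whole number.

A map distance of 18.5 map units corresponds to a recombination frequency of 0.185.
The F1 is + + / vg b, so vg b is a parental gamete class with expected frequency (1 − r)/2 = 0.815/2 = 0.4075.
Expected number = 0.4075 × 800 = 326.00 ≈ 326.

326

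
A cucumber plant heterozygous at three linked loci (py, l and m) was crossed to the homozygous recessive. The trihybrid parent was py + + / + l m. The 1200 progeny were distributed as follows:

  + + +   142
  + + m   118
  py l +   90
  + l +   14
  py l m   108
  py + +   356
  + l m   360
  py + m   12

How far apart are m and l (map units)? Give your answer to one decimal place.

The two rarest classes, py + m and + l +, are the double crossovers. Comparing them with the parentals, only the m allele has switched, so m is the middle locus and the order is py – m – l.
Crossovers in the m–l interval produce the single-crossover classes py l + and + + m (90 + 118 = 208) plus the double crossovers (26).
RF(m–l) = (208 + 26) / 1200 = 234/1200 = 0.1950 → 19.5 map units.

19.5 map units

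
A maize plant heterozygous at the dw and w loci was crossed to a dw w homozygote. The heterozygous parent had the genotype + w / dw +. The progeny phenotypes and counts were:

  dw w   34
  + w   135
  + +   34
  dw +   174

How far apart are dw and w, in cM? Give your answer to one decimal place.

18.0 cM

The recombinant classes are + + and dw w: 34 + 34 = 68.
Recombination frequency = 68/377 = 0.1804 ≈ 18.0%, i.e. 18.0 cM.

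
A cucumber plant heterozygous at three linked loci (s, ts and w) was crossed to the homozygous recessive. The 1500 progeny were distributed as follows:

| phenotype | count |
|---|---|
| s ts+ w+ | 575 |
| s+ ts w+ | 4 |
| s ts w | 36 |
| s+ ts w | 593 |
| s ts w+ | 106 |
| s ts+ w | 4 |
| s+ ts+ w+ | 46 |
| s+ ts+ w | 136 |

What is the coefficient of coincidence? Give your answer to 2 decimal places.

0.53

The two most frequent reciprocal classes, s ts+ w+ and s+ ts w, are the parental types, so the F1 was s ts+ w+ / s+ ts w.
The two rarest classes, s ts+ w and s+ ts w+, are the double crossovers. Comparing them with the parentals, only the w allele has switched, so w is the middle locus and the order is s – w – ts.
s–w: (82 + 8)/1500 = 0.0600; w–ts: (242 + 8)/1500 = 0.1667.
Expected DCO frequency = 0.0600 × 0.1667 ≈ 0.01000; observed = 8/1500 ≈ 0.00533.
Coefficient of coincidence = 0.00533/0.01000 ≈ 0.53.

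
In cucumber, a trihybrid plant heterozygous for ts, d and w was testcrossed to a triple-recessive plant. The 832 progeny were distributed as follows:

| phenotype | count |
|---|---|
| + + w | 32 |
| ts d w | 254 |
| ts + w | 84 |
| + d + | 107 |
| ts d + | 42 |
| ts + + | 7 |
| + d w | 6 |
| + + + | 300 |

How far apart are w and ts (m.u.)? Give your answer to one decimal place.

The two most frequent reciprocal classes, ts d w and + + +, are the parental types, so the F1 was ts d w / + + +.
The two rarest classes, + d w and ts + +, are the double crossovers. Comparing them with the parentals, only the ts allele has switched, so ts is the middle locus and the order is w – ts – d.
Crossovers in the w–ts interval produce the single-crossover classes ts d + and + + w (42 + 32 = 74) plus the double crossovers (13).
RF(w–ts) = (74 + 13) / 832 = 87/832 = 0.1046 → 10.5 m.u.

10.5 m.u.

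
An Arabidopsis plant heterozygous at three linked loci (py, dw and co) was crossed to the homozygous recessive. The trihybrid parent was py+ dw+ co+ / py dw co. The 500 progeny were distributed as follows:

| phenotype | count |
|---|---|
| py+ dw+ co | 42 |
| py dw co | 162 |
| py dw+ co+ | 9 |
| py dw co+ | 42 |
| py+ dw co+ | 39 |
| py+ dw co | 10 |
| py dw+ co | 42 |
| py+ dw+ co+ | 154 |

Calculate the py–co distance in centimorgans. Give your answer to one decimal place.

20.6 centimorgans

The two rarest classes, py dw+ co+ and py+ dw co, are the double crossovers. Comparing them with the parentals, only the py allele has switched, so py is the middle locus and the order is co – py – dw.
Crossovers in the co–py interval produce the single-crossover classes py+ dw+ co and py dw co+ (42 + 42 = 84) plus the double crossovers (19).
RF(co–py) = (84 + 19) / 500 = 103/500 = 0.2060 → 20.6 centimorgans.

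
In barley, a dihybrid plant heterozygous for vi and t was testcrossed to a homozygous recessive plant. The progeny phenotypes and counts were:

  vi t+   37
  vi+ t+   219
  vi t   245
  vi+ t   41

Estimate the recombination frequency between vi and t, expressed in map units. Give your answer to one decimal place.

The two most frequent classes, vi+ t+ (219) and vi t (245), are the parental types, so the F1 was vi+ t+ / vi t.
The recombinant classes are vi+ t and vi t+: 41 + 37 = 78.
Recombination frequency = 78/542 = 0.1439 ≈ 14.4%, i.e. 14.4 map units.

14.4 map units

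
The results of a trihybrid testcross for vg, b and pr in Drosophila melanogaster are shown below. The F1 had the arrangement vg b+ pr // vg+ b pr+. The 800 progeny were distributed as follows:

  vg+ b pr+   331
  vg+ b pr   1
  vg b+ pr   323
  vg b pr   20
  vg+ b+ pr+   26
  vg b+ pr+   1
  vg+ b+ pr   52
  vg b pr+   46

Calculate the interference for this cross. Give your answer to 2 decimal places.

The two rarest classes, vg b+ pr+ and vg+ b pr, are the double crossovers. Comparing them with the parentals, only the pr allele has switched, so pr is the middle locus and the order is b – pr – vg.
b–pr: (46 + 2)/800 = 0.0600; pr–vg: (98 + 2)/800 = 0.1250.
Expected DCO frequency = 0.0600 × 0.1250 ≈ 0.00750; observed = 2/800 ≈ 0.00250.
Coefficient of coincidence = 0.00250/0.00750 ≈ 0.33; interference = 1 − 0.33 = 0.67.

0.67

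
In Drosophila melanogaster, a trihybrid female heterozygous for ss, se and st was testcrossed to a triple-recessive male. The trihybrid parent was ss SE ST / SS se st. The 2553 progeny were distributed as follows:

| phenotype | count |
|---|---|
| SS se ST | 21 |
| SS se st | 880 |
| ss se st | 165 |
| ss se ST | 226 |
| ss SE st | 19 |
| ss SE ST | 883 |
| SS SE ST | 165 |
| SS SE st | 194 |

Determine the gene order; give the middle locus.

The two rarest classes, ss SE st and SS se ST, are the double crossovers. Comparing them with the parentals, only the st allele has switched, so st is the middle locus and the order is se – st – ss.

st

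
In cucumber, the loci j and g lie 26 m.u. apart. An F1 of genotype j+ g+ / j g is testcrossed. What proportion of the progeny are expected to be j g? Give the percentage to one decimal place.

A map distance of 26 m.u. corresponds to a recombination frequency of 0.260.
The F1 is j+ g+ / j g, so j g is a parental gamete class with expected frequency (1 − r)/2 = 0.740/2 = 0.3700.
That is 0.3700 = 37.0% of the progeny.

37.0%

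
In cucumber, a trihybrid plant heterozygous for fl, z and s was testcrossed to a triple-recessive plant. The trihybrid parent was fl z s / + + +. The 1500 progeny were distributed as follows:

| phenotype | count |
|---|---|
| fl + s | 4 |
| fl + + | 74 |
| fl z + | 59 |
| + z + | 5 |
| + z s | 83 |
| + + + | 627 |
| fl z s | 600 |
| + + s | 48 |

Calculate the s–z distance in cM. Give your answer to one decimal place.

7.7 cM

The two rarest classes, fl + s and + z +, are the double crossovers. Comparing them with the parentals, only the z allele has switched, so z is the middle locus and the order is s – z – fl.
Crossovers in the s–z interval produce the single-crossover classes fl z + and + + s (59 + 48 = 107) plus the double crossovers (9).
RF(s–z) = (107 + 9) / 1500 = 116/1500 = 0.0773 → 7.7 cM.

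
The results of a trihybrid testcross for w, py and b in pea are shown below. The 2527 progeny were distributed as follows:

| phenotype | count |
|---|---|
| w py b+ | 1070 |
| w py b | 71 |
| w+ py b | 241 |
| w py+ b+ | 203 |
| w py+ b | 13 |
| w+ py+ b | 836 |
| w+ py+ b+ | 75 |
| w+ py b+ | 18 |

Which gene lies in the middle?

The two most frequent reciprocal classes, w+ py+ b and w py b+, are the parental types, so the F1 was w+ py+ b / w py b+.
The two rarest classes, w py+ b and w+ py b+, are the double crossovers. Comparing them with the parentals, only the w allele has switched, so w is the middle locus and the order is b – w – py.

w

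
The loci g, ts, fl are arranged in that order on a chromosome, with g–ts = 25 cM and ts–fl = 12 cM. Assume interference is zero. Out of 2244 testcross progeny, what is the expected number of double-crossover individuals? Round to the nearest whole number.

Map distances give recombination frequencies of 0.250 and 0.120 for the two intervals.
With no interference, expected double-crossover frequency = 0.250 × 0.120 = 0.03000.
Expected number = 0.03000 × 2244 = 67.32 ≈ 67.

67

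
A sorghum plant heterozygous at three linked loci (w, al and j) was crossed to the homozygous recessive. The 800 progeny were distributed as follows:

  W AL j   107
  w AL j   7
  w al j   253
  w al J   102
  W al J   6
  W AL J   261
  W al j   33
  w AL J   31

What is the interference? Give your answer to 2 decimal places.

0.39

The two most frequent reciprocal classes, w al j and W AL J, are the parental types, so the F1 was w al j / W AL J.
The two rarest classes, w AL j and W al J, are the double crossovers. Comparing them with the parentals, only the al allele has switched, so al is the middle locus and the order is w – al – j.
w–al: (64 + 13)/800 = 0.0963; al–j: (209 + 13)/800 = 0.2775.
Expected DCO frequency = 0.0963 × 0.2775 ≈ 0.02672; observed = 13/800 ≈ 0.01625.
Coefficient of coincidence = 0.01625/0.02672 ≈ 0.61; interference = 1 − 0.61 = 0.39.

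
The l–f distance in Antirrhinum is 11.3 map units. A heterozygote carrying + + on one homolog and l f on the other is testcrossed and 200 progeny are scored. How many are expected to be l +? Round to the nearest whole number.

A map distance of 11.3 map units corresponds to a recombination frequency of 0.113.
The F1 is + + / l f, so l + is a recombinant gamete class with expected frequency r/2 = 0.113/2 = 0.0565.
Expected number = 0.0565 × 200 = 11.30 ≈ 11.

11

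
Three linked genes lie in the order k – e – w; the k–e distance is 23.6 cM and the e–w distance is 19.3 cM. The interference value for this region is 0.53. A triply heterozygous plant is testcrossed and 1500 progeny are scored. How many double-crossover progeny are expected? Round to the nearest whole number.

32

Map distances give recombination frequencies of 0.236 and 0.193 for the two intervals.
With interference 0.53 (so coincidence = 0.47), expected double-crossover frequency = 0.236 × 0.193 × 0.47 = 0.02141.
Expected number = 0.02141 × 1500 = 32.11 ≈ 32.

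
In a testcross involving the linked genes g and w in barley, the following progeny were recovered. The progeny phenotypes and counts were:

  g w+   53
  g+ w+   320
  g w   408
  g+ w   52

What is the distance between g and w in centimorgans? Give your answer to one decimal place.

The two most frequent classes, g+ w+ (320) and g w (408), are the parental types, so the F1 was g+ w+ / g w.
The recombinant classes are g+ w and g w+: 52 + 53 = 105.
Recombination frequency = 105/833 = 0.1261 ≈ 12.6%, i.e. 12.6 centimorgans.

12.6 centimorgans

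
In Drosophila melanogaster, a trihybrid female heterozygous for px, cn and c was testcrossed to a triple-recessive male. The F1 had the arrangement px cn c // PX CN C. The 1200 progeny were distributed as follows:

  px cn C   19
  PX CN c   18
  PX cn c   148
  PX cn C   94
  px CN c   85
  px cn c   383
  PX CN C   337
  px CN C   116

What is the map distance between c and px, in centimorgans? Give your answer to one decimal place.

The two rarest classes, px cn C and PX CN c, are the double crossovers. Comparing them with the parentals, only the c allele has switched, so c is the middle locus and the order is px – c – cn.
Crossovers in the px–c interval produce the single-crossover classes PX cn c and px CN C (148 + 116 = 264) plus the double crossovers (37).
RF(px–c) = (264 + 37) / 1200 = 301/1200 = 0.2508 → 25.1 centimorgans.

25.1 centimorgans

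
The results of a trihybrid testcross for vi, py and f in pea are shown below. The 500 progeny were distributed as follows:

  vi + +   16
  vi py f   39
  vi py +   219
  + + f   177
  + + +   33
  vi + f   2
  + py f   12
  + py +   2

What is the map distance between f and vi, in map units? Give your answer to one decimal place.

The two most frequent reciprocal classes, vi py + and + + f, are the parental types, so the F1 was vi py + / + + f.
The two rarest classes, + py + and vi + f, are the double crossovers. Comparing them with the parentals, only the vi allele has switched, so vi is the middle locus and the order is f – vi – py.
Crossovers in the f–vi interval produce the single-crossover classes vi py f and + + + (39 + 33 = 72) plus the double crossovers (4).
RF(f–vi) = (72 + 4) / 500 = 76/500 = 0.1520 → 15.2 map units.

15.2 map units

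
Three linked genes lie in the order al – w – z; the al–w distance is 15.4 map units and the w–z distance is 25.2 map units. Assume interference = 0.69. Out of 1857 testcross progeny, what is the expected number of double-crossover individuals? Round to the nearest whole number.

Map distances give recombination frequencies of 0.154 and 0.252 for the two intervals.
With interference 0.69 (so coincidence = 0.31), expected double-crossover frequency = 0.154 × 0.252 × 0.31 = 0.01203.
Expected number = 0.01203 × 1857 = 22.34 ≈ 22.

22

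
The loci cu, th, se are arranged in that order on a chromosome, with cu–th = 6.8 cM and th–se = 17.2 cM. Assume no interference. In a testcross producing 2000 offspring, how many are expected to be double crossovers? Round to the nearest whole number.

Map distances give recombination frequencies of 0.068 and 0.172 for the two intervals.
With no interference, expected double-crossover frequency = 0.068 × 0.172 = 0.01170.
Expected number = 0.01170 × 2000 = 23.39 ≈ 23.

23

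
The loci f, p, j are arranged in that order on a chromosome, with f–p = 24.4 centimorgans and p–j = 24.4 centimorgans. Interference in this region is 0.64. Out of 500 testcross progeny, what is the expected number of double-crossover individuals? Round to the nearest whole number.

11

Map distances give recombination frequencies of 0.244 and 0.244 for the two intervals.
With interference 0.64 (so coincidence = 0.36), expected double-crossover frequency = 0.244 × 0.244 × 0.36 = 0.02143.
Expected number = 0.02143 × 500 = 10.72 ≈ 11.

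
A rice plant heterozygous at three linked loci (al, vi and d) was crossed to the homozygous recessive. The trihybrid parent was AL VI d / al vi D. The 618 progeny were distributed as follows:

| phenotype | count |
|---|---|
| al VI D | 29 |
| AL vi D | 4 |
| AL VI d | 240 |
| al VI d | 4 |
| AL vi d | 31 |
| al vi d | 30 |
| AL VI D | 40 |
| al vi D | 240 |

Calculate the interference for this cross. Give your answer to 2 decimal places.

0.07

The two rarest classes, al VI d and AL vi D, are the double crossovers. Comparing them with the parentals, only the al allele has switched, so al is the middle locus and the order is vi – al – d.
vi–al: (60 + 8)/618 = 0.1100; al–d: (70 + 8)/618 = 0.1262.
Expected DCO frequency = 0.1100 × 0.1262 ≈ 0.01388; observed = 8/618 ≈ 0.01294.
Coefficient of coincidence = 0.01294/0.01388 ≈ 0.93; interference = 1 − 0.93 = 0.07.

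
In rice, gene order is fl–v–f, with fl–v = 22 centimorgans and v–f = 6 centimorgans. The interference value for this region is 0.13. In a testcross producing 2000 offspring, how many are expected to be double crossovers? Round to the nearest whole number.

Map distances give recombination frequencies of 0.220 and 0.060 for the two intervals.
With interference 0.13 (so coincidence = 0.87), expected double-crossover frequency = 0.220 × 0.060 × 0.87 = 0.01148.
Expected number = 0.01148 × 2000 = 22.97 ≈ 23.

23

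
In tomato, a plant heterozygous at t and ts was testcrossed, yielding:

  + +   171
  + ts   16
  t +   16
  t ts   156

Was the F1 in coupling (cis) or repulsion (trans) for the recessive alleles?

cis

The two most frequent classes are + + (171) and t ts (156); these are the parental (non-recombinant) types.
So the F1 carried + + on one chromosome and t ts on the other — the recessive alleles are on the same chromosome (cis / coupling).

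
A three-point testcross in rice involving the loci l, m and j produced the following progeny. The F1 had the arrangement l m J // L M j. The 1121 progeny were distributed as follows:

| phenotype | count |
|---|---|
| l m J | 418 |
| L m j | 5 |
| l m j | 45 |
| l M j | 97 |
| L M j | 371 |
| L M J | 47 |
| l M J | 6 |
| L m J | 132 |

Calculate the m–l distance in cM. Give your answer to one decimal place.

The two rarest classes, l M J and L m j, are the double crossovers. Comparing them with the parentals, only the m allele has switched, so m is the middle locus and the order is l – m – j.
Crossovers in the l–m interval produce the single-crossover classes L m J and l M j (132 + 97 = 229) plus the double crossovers (11).
RF(l–m) = (229 + 11) / 1121 = 240/1121 = 0.2141 → 21.4 cM.

21.4 cM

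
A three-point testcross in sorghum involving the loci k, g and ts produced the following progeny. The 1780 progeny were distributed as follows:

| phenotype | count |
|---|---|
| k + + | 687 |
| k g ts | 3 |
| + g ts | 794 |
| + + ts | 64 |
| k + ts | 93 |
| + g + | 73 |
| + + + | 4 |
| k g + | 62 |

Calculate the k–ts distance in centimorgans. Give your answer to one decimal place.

9.7 centimorgans

The two most frequent reciprocal classes, k + + and + g ts, are the parental types, so the F1 was k + + / + g ts.
The two rarest classes, + + + and k g ts, are the double crossovers. Comparing them with the parentals, only the k allele has switched, so k is the middle locus and the order is ts – k – g.
Crossovers in the ts–k interval produce the single-crossover classes k + ts and + g + (93 + 73 = 166) plus the double crossovers (7).
RF(ts–k) = (166 + 7) / 1780 = 173/1780 = 0.0972 → 9.7 centimorgans.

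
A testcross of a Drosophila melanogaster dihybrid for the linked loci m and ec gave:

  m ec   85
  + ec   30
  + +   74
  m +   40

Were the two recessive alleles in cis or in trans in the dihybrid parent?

cis

The two most frequent classes are + + (74) and m ec (85); these are the parental (non-recombinant) types.
So the F1 carried + + on one chromosome and m ec on the other — the recessive alleles are on the same chromosome (cis / coupling).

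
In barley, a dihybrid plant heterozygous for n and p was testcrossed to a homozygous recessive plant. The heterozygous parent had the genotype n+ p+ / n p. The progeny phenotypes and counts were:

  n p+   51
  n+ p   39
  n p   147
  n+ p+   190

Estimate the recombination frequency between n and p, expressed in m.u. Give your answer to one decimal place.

The recombinant classes are n+ p and n p+: 39 + 51 = 90.
Recombination frequency = 90/427 = 0.2108 ≈ 21.1%, i.e. 21.1 m.u.

21.1 m.u.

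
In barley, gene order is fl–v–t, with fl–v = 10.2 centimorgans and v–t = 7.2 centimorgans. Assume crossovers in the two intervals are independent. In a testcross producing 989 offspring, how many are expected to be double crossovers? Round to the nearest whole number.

Map distances give recombination frequencies of 0.102 and 0.072 for the two intervals.
With no interference, expected double-crossover frequency = 0.102 × 0.072 = 0.00734.
Expected number = 0.00734 × 989 = 7.26 ≈ 7.

7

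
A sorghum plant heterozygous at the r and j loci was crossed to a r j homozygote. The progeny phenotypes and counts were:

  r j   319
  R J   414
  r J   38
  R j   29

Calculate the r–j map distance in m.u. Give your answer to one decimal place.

The two most frequent classes, R J (414) and r j (319), are the parental types, so the F1 was R J / r j.
The recombinant classes are R j and r J: 29 + 38 = 67.
Recombination frequency = 67/800 = 0.0838 ≈ 8.4%, i.e. 8.4 m.u.

8.4 m.u.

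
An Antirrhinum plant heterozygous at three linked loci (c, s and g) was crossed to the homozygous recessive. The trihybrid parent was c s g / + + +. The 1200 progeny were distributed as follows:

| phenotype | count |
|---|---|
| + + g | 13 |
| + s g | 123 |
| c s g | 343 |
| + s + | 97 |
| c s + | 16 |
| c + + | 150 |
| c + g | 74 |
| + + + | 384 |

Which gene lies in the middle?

The two rarest classes, c s + and + + g, are the double crossovers. Comparing them with the parentals, only the g allele has switched, so g is the middle locus and the order is s – g – c.

g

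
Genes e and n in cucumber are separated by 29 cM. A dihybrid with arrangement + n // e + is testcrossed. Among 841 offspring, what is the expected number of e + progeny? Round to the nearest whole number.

A map distance of 29 cM corresponds to a recombination frequency of 0.290.
The F1 is + n / e +, so e + is a parental gamete class with expected frequency (1 − r)/2 = 0.710/2 = 0.3550.
Expected number = 0.3550 × 841 = 298.56 ≈ 299.

299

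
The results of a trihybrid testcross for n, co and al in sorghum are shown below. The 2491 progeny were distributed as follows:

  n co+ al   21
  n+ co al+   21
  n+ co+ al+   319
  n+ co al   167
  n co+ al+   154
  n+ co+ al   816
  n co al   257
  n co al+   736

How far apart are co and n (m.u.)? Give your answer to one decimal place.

The two most frequent reciprocal classes, n+ co+ al and n co al+, are the parental types, so the F1 was n+ co+ al / n co al+.
The two rarest classes, n co+ al and n+ co al+, are the double crossovers. Comparing them with the parentals, only the n allele has switched, so n is the middle locus and the order is al – n – co.
Crossovers in the n–co interval produce the single-crossover classes n+ co al and n co+ al+ (167 + 154 = 321) plus the double crossovers (42).
RF(n–co) = (321 + 42) / 2491 = 363/2491 = 0.1457 → 14.6 m.u.

14.6 m.u.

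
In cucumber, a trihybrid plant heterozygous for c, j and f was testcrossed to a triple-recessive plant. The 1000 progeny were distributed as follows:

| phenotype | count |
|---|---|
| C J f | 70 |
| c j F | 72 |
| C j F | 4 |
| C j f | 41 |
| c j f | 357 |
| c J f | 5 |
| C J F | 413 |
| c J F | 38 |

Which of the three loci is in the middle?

j

The two most frequent reciprocal classes, c j f and C J F, are the parental types, so the F1 was c j f / C J F.
The two rarest classes, c J f and C j F, are the double crossovers. Comparing them with the parentals, only the j allele has switched, so j is the middle locus and the order is c – j – f.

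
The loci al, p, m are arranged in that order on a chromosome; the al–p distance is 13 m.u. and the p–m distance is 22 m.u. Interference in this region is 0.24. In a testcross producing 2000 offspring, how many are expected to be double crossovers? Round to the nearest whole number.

Map distances give recombination frequencies of 0.130 and 0.220 for the two intervals.
With interference 0.24 (so coincidence = 0.76), expected double-crossover frequency = 0.130 × 0.220 × 0.76 = 0.02174.
Expected number = 0.02174 × 2000 = 43.47 ≈ 43.

43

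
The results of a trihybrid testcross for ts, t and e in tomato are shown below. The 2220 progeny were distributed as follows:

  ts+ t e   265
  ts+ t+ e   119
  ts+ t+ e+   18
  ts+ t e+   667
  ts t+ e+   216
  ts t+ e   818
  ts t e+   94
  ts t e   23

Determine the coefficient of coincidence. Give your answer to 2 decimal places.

The two most frequent reciprocal classes, ts t+ e and ts+ t e+, are the parental types, so the F1 was ts t+ e / ts+ t e+.
The two rarest classes, ts t e and ts+ t+ e+, are the double crossovers. Comparing them with the parentals, only the t allele has switched, so t is the middle locus and the order is ts – t – e.
ts–t: (213 + 41)/2220 = 0.1144; t–e: (481 + 41)/2220 = 0.2351.
Expected DCO frequency = 0.1144 × 0.2351 ≈ 0.02690; observed = 41/2220 ≈ 0.01847.
Coefficient of coincidence = 0.01847/0.02690 ≈ 0.69.

0.69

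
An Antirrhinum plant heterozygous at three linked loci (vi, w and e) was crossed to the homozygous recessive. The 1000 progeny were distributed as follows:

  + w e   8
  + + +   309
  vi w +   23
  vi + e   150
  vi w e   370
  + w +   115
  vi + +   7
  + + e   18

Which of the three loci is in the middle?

The two most frequent reciprocal classes, + + + and vi w e, are the parental types, so the F1 was + + + / vi w e.
The two rarest classes, vi + + and + w e, are the double crossovers. Comparing them with the parentals, only the vi allele has switched, so vi is the middle locus and the order is w – vi – e.

vi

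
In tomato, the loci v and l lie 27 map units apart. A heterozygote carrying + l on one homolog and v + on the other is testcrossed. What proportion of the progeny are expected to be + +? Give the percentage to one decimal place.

A map distance of 27 map units corresponds to a recombination frequency of 0.270.
The F1 is + l / v +, so + + is a recombinant gamete class with expected frequency r/2 = 0.270/2 = 0.1350.
That is 0.1350 = 13.5% of the progeny.

13.5%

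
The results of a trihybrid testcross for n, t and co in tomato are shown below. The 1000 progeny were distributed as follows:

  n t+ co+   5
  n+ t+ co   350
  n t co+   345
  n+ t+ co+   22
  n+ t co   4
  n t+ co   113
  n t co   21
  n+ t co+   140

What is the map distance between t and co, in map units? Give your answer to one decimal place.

5.2 map units

The two most frequent reciprocal classes, n+ t+ co and n t co+, are the parental types, so the F1 was n+ t+ co / n t co+.
The two rarest classes, n+ t co and n t+ co+, are the double crossovers. Comparing them with the parentals, only the t allele has switched, so t is the middle locus and the order is co – t – n.
Crossovers in the co–t interval produce the single-crossover classes n+ t+ co+ and n t co (22 + 21 = 43) plus the double crossovers (9).
RF(co–t) = (43 + 9) / 1000 = 52/1000 = 0.0520 → 5.2 map units.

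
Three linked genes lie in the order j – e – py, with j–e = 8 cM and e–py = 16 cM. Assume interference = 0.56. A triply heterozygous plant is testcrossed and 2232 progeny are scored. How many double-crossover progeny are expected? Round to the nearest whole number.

Map distances give recombination frequencies of 0.080 and 0.160 for the two intervals.
With interference 0.56 (so coincidence = 0.44), expected double-crossover frequency = 0.080 × 0.160 × 0.44 = 0.00563.
Expected number = 0.00563 × 2232 = 12.57 ≈ 13.

13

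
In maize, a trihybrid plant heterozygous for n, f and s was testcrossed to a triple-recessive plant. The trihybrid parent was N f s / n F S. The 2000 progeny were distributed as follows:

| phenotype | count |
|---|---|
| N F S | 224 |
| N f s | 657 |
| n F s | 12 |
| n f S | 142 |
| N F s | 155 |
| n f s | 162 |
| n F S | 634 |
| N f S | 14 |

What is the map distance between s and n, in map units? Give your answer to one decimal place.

20.6 map units

The two rarest classes, N f S and n F s, are the double crossovers. Comparing them with the parentals, only the s allele has switched, so s is the middle locus and the order is f – s – n.
Crossovers in the s–n interval produce the single-crossover classes n f s and N F S (162 + 224 = 386) plus the double crossovers (26).
RF(s–n) = (386 + 26) / 2000 = 412/2000 = 0.2060 → 20.6 map units.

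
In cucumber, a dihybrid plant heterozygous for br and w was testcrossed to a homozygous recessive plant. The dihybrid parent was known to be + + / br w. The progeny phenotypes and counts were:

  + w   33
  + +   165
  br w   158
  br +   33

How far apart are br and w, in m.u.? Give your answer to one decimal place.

17.0 m.u.

The recombinant classes are + w and br +: 33 + 33 = 66.
Recombination frequency = 66/389 = 0.1697 ≈ 17.0%, i.e. 17.0 m.u.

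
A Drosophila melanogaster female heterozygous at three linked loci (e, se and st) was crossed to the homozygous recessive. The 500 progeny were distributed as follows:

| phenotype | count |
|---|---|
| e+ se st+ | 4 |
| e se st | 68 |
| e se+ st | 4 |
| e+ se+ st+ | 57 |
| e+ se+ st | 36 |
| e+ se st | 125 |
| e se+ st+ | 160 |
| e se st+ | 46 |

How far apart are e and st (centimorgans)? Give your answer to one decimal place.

The two most frequent reciprocal classes, e+ se st and e se+ st+, are the parental types, so the F1 was e+ se st / e se+ st+.
The two rarest classes, e+ se st+ and e se+ st, are the double crossovers. Comparing them with the parentals, only the st allele has switched, so st is the middle locus and the order is e – st – se.
Crossovers in the e–st interval produce the single-crossover classes e se st and e+ se+ st+ (68 + 57 = 125) plus the double crossovers (8).
RF(e–st) = (125 + 8) / 500 = 133/500 = 0.2660 → 26.6 centimorgans.

26.6 centimorgans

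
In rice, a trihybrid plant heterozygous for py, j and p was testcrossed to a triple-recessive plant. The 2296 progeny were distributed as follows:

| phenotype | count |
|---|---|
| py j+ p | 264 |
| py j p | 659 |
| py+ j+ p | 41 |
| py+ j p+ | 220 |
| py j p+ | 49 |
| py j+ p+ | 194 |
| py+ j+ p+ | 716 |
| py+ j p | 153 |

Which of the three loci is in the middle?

p

The two most frequent reciprocal classes, py+ j+ p+ and py j p, are the parental types, so the F1 was py+ j+ p+ / py j p.
The two rarest classes, py+ j+ p and py j p+, are the double crossovers. Comparing them with the parentals, only the p allele has switched, so p is the middle locus and the order is py – p – j.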